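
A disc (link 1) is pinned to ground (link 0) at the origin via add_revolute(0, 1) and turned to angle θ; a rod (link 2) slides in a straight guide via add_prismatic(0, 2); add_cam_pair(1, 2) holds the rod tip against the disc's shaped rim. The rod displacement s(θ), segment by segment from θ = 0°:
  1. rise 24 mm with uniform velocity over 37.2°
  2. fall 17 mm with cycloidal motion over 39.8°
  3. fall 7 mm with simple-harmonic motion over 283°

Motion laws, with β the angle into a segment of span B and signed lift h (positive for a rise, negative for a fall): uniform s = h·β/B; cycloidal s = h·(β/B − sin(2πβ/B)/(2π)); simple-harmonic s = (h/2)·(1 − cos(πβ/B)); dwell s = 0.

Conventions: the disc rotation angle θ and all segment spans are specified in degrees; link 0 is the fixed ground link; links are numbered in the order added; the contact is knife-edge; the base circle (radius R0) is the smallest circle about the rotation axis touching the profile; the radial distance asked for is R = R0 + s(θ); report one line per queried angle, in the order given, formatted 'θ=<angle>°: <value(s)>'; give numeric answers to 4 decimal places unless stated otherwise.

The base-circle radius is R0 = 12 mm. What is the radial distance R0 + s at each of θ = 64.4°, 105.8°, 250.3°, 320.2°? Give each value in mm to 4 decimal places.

segment 1 (0° to 37.2°, uniform, h = 24) is passed completely: s = 0.0000 + (24) = 24.0000
θ = 64.4° falls in segment 2 (37.2° to 77°, cycloidal, h = -17): β = 64.4 − 37.2 = 27.2°, B = 39.8°; Δs = -17·(0.6834 − sin(2π·0.6834)/(2π)) = -14.0904; s = 24.0000 − 14.0904 = 9.9096
segment 2 (37.2° to 77°, cycloidal, h = -17) is passed completely: s = 24.0000 + (-17) = 7.0000
θ = 105.8° falls in segment 3 (77° to 360°, simple-harmonic, h = -7): β = 105.8 − 77 = 28.8°, B = 283°; Δs = -7/2·(1 − cos(π·0.1018)) = -0.1774; s = 7.0000 − 0.1774 = 6.8226
θ = 250.3° falls in segment 3 (77° to 360°, simple-harmonic, h = -7): β = 250.3 − 77 = 173.3°, B = 283°; Δs = -7/2·(1 − cos(π·0.6124)) = -4.7100; s = 7.0000 − 4.7100 = 2.2900
θ = 320.2° falls in segment 3 (77° to 360°, simple-harmonic, h = -7): β = 320.2 − 77 = 243.2°, B = 283°; Δs = -7/2·(1 − cos(π·0.8594)) = -6.6639; s = 7.0000 − 6.6639 = 0.3361
θ=64.4°: R = R0 + s = 12 + 9.9096 = 21.9096
θ=105.8°: R = R0 + s = 12 + 6.8226 = 18.8226
θ=250.3°: R = R0 + s = 12 + 2.2900 = 14.2900
θ=320.2°: R = R0 + s = 12 + 0.3361 = 12.3361

θ=64.4°: 21.9096
θ=105.8°: 18.8226
θ=250.3°: 14.2900
θ=320.2°: 12.3361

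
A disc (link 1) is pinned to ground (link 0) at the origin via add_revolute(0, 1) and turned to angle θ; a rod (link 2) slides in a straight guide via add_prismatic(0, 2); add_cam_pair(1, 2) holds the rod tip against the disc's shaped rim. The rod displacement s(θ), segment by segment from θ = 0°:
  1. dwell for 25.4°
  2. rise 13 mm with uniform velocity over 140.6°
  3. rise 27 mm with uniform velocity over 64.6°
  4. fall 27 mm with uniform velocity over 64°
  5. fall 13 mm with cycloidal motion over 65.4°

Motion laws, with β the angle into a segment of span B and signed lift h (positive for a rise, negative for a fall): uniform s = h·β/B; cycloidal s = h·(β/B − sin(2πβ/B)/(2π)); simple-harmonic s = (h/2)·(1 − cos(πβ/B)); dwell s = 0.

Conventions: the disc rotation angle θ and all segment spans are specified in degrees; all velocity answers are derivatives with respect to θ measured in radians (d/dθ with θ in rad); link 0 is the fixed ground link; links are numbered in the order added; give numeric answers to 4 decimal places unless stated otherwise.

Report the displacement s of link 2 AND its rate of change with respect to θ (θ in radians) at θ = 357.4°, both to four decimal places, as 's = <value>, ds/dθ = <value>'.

segment 1 (0° to 25.4°, dwell): s unchanged at 0.0000
segment 2 (25.4° to 166°, uniform, h = 13) is passed completely: s = 0.0000 + (13) = 13.0000
segment 3 (166° to 230.6°, uniform, h = 27) is passed completely: s = 13.0000 + (27) = 40.0000
segment 4 (230.6° to 294.6°, uniform, h = -27) is passed completely: s = 40.0000 + (-27) = 13.0000
θ = 357.4° falls in segment 5 (294.6° to 360°, cycloidal, h = -13): β = 357.4 − 294.6 = 62.8°, B = 65.4°; Δs = -13·(0.9602 − sin(2π·0.9602)/(2π)) = -12.9946; s = 13.0000 − 12.9946 = 0.0054
velocity in seg [294.6°–360°] (cycloidal), θ in radians: β = 62.8° = 1.0961 rad, B = 65.4° = 1.1414 rad; ds/dθ = (h/B)(1 − cos(2πβ/B)) = ((-13)/1.1414)(1 − cos(2π·0.9602)) = -0.353468 mm/rad

s = 0.0054, ds/dθ = -0.3535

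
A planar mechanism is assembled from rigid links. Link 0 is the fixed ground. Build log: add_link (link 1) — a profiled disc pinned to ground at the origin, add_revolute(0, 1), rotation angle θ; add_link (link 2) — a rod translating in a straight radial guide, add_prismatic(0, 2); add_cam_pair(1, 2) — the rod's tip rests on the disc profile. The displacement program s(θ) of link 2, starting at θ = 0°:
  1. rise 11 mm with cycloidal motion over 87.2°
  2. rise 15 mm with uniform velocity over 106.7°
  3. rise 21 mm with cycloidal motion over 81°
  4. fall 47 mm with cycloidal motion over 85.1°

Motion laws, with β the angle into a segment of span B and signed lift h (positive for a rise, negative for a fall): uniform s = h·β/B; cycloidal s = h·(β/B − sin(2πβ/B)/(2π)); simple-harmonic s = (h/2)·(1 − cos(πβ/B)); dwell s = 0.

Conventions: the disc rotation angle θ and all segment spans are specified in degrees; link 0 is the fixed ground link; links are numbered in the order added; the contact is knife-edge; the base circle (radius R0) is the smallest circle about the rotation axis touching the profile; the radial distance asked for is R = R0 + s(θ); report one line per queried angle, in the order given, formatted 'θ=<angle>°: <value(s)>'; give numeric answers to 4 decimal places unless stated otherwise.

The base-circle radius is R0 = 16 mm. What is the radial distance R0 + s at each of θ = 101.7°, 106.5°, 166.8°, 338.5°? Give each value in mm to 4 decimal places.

seg 1 [0°–87.2°] cycloidal, h=11: full span → s += 11 → s = 11.0000
seg 2 [87.2°–193.9°] uniform, h=15: θ=101.7° here. β=14.5, B=106.7. 15·14.5/106.7 = 2.0384 → s = 13.0384
seg 2 [87.2°–193.9°] uniform, h=15: θ=106.5° here. β=19.3, B=106.7. 15·19.3/106.7 = 2.7132 → s = 13.7132
seg 2 [87.2°–193.9°] uniform, h=15: θ=166.8° here. β=79.6, B=106.7. 15·79.6/106.7 = 11.1903 → s = 22.1903
seg 2 [87.2°–193.9°] uniform, h=15: full span → s += 15 → s = 26.0000
seg 3 [193.9°–274.9°] cycloidal, h=21: full span → s += 21 → s = 47.0000
seg 4 [274.9°–360°] cycloidal, h=-47: θ=338.5° here. β=63.6, B=85.1. -47·(0.7474 − sin(2π·0.7474)/(2π)) = -42.6050 → s = 4.3950
θ=101.7°: R = R0 + s = 16 + 13.0384 = 29.0384
θ=106.5°: R = R0 + s = 16 + 13.7132 = 29.7132
θ=166.8°: R = R0 + s = 16 + 22.1903 = 38.1903
θ=338.5°: R = R0 + s = 16 + 4.3950 = 20.3950

θ=101.7°: 29.0384
θ=106.5°: 29.7132
θ=166.8°: 38.1903
θ=338.5°: 20.3950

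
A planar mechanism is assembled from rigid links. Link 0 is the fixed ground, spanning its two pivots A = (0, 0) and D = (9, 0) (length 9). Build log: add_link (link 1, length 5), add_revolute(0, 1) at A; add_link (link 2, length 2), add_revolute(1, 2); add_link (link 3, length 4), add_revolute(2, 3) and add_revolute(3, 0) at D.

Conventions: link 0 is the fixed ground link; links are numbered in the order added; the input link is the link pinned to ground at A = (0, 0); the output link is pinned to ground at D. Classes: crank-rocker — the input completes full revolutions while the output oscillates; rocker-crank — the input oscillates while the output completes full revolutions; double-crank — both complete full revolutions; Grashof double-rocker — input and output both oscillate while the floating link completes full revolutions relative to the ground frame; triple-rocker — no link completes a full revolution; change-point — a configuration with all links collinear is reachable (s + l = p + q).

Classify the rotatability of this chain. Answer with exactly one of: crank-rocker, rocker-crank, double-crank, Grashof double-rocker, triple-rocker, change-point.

lengths: ground=9, input=5, coupler=2, output=4
sorted: s=2 (shortest), l=9 (longest), p+q=9
s + l = 11 vs p + q = 9
s + l > p + q → non-Grashof → no link fully rotates → triple-rocker

triple-rocker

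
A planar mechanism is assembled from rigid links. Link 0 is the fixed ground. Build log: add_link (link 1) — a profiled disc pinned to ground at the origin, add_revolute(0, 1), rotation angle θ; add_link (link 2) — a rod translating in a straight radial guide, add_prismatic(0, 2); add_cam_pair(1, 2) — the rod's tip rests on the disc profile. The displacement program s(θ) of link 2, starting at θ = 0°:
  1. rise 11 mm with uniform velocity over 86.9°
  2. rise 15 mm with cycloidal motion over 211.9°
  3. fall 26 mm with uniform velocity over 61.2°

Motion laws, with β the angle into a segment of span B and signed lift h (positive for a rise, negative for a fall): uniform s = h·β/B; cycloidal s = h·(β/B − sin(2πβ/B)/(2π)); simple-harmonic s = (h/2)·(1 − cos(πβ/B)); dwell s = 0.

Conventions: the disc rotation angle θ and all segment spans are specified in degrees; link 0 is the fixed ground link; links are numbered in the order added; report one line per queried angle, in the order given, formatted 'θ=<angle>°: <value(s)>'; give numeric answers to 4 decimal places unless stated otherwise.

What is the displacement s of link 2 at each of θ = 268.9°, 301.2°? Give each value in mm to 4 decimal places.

seg 1 [0°–86.9°] uniform, h=11: full span → s += 11 → s = 11.0000
seg 2 [86.9°–298.8°] cycloidal, h=15: θ=268.9° here. β=182, B=211.9. 15·(0.8589 − sin(2π·0.8589)/(2π)) = 14.7334 → s = 25.7334
seg 2 [86.9°–298.8°] cycloidal, h=15: full span → s += 15 → s = 26.0000
seg 3 [298.8°–360°] uniform, h=-26: θ=301.2° here. β=2.4, B=61.2. -26·2.4/61.2 = -1.0196 → s = 24.9804

θ=268.9°: 25.7334
θ=301.2°: 24.9804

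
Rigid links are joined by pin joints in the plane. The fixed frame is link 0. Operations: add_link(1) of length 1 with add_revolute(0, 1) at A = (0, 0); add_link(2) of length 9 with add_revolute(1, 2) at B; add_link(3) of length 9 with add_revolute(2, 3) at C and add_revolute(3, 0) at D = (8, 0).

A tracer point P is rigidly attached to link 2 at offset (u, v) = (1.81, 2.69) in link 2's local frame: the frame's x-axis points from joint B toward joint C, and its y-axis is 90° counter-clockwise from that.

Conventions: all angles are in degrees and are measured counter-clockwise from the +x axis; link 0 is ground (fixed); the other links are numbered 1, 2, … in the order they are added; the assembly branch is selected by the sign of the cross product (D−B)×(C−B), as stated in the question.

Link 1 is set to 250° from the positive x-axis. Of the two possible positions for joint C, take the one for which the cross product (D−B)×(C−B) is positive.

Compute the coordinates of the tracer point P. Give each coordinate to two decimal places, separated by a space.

A=(0,0), D=(8.00,0)
B = A + 1.00·(cos250°, sin250°) = (-0.3420, -0.9397)
|BD| = 8.3948
circle(B,9.00) ∩ circle(D,9.00): a=4.1974, h=7.9613
  candidates: C₊=(2.9378,7.4414) cross=66.833; C₋=(4.7202,-8.3811) cross=-66.833
  branch + wants cross > 0 → take C=(2.9378,7.4414) (cross=66.833)
ex = (C−B)/|BC| = (0.3644,0.9312); ey = (-0.9312,0.3644)
P = B + 1.81·ex + 2.69·ey = (-2.1874,1.7261)

-2.19 1.73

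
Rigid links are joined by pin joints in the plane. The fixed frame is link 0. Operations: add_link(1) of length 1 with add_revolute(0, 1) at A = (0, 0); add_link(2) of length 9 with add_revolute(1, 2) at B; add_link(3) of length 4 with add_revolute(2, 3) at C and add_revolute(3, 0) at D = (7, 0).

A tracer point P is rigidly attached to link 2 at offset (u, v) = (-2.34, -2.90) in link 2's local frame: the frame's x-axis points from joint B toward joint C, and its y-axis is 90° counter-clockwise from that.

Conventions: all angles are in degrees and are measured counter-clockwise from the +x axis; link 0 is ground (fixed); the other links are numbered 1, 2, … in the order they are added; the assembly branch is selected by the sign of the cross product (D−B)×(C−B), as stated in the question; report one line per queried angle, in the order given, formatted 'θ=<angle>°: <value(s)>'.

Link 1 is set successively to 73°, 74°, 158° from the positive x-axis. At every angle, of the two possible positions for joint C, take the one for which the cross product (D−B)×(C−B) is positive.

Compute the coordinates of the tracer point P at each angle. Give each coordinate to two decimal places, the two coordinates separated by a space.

A=(0,0), D=(7.00,0)
θ=73°: B = A + 1.00·(cos73°, sin73°) = (0.2924, 0.9563)
θ=73°: |BD| = 6.7755
θ=73°: circle(B,9.00) ∩ circle(D,4.00): a=8.1845, h=3.7436
θ=73°:   candidates: C₊=(8.9233,3.5073) cross=25.365; C₋=(7.8665,-3.9050) cross=-25.365
θ=73°:   branch + wants cross > 0 → take C=(8.9233,3.5073) (cross=25.365)
θ=73°: ex = (C−B)/|BC| = (0.9590,0.2834); ey = (-0.2834,0.9590)
θ=73°: P = B + -2.34·ex + -2.90·ey = (-1.1297,-2.4880)
θ=74°: B = A + 1.00·(cos74°, sin74°) = (0.2756, 0.9613)
θ=74°: |BD| = 6.7927
θ=74°: circle(B,9.00) ∩ circle(D,4.00): a=8.1809, h=3.7514
θ=74°:   candidates: C₊=(8.9051,3.5172) cross=25.482; C₋=(7.8433,-3.9101) cross=-25.482
θ=74°:   branch + wants cross > 0 → take C=(8.9051,3.5172) (cross=25.482)
θ=74°: ex = (C−B)/|BC| = (0.9588,0.2840); ey = (-0.2840,0.9588)
θ=74°: P = B + -2.34·ex + -2.90·ey = (-1.1444,-2.4839)
θ=158°: B = A + 1.00·(cos158°, sin158°) = (-0.9272, 0.3746)
θ=158°: |BD| = 7.9360
θ=158°: circle(B,9.00) ∩ circle(D,4.00): a=8.0633, h=3.9980
θ=158°:   candidates: C₊=(7.3158,3.9875) cross=31.728; C₋=(6.9384,-3.9995) cross=-31.728
θ=158°:   branch + wants cross > 0 → take C=(7.3158,3.9875) (cross=31.728)
θ=158°: ex = (C−B)/|BC| = (0.9159,0.4014); ey = (-0.4014,0.9159)
θ=158°: P = B + -2.34·ex + -2.90·ey = (-1.9062,-3.2208)

θ=73°: -1.13 -2.49
θ=74°: -1.14 -2.48
θ=158°: -1.91 -3.22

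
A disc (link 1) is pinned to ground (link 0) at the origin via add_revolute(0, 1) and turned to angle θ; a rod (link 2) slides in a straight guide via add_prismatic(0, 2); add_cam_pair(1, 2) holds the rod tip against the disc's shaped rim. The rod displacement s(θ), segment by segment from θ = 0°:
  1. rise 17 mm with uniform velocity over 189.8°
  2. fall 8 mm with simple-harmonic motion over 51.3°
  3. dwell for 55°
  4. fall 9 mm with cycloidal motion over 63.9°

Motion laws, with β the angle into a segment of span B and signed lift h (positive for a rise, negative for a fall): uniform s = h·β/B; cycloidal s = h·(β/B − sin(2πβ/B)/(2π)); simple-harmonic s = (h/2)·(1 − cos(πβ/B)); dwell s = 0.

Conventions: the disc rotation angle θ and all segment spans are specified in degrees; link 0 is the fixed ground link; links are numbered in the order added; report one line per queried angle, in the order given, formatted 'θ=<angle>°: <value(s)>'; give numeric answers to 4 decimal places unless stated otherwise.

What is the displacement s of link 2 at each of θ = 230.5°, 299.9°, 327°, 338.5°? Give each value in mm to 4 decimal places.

segment 1 (0° to 189.8°, uniform, h = 17) is passed completely: s = 0.0000 + (17) = 17.0000
θ = 230.5° falls in segment 2 (189.8° to 241.1°, simple-harmonic, h = -8): β = 230.5 − 189.8 = 40.7°, B = 51.3°; Δs = -8/2·(1 − cos(π·0.7934)) = -7.1864; s = 17.0000 − 7.1864 = 9.8136
segment 2 (189.8° to 241.1°, simple-harmonic, h = -8) is passed completely: s = 17.0000 + (-8) = 9.0000
segment 3 (241.1° to 296.1°, dwell): s unchanged at 9.0000
θ = 299.9° falls in segment 4 (296.1° to 360°, cycloidal, h = -9): β = 299.9 − 296.1 = 3.8°, B = 63.9°; Δs = -9·(0.0595 − sin(2π·0.0595)/(2π)) = -0.0124; s = 9.0000 − 0.0124 = 8.9876
θ = 327° falls in segment 4 (296.1° to 360°, cycloidal, h = -9): β = 327 − 296.1 = 30.9°, B = 63.9°; Δs = -9·(0.4836 − sin(2π·0.4836)/(2π)) = -4.2045; s = 9.0000 − 4.2045 = 4.7955
θ = 338.5° falls in segment 4 (296.1° to 360°, cycloidal, h = -9): β = 338.5 − 296.1 = 42.4°, B = 63.9°; Δs = -9·(0.6635 − sin(2π·0.6635)/(2π)) = -7.1980; s = 9.0000 − 7.1980 = 1.8020

θ=230.5°: 9.8136
θ=299.9°: 8.9876
θ=327°: 4.7955
θ=338.5°: 1.8020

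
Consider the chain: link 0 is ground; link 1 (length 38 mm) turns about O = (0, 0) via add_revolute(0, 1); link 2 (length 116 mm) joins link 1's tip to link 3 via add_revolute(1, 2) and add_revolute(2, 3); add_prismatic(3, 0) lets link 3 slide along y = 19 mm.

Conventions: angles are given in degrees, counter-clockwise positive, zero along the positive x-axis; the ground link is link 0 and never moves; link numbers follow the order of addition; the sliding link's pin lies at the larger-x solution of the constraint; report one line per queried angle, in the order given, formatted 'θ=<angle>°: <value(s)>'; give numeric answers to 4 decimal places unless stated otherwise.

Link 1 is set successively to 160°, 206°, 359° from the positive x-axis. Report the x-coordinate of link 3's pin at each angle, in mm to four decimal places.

geometry: r = 38 mm, L = 116 mm, e = 19 mm
θ=160°: crank pin P = (r cos θ, r sin θ) = (-35.708320, 12.996765)
θ=160°: h = r sin θ − e = 12.996765 − 19 = -6.003235
θ=160°: x = r cos θ + √(L² − h²) = -35.708320 + 115.844556 = 80.136236
θ=206°: crank pin P = (r cos θ, r sin θ) = (-34.154174, -16.658104)
θ=206°: h = r sin θ − e = -16.658104 − 19 = -35.658104
θ=206°: x = r cos θ + √(L² − h²) = -34.154174 + 110.383421 = 76.229247
θ=359°: crank pin P = (r cos θ, r sin θ) = (37.994212, -0.663191)
θ=359°: h = r sin θ − e = -0.663191 − 19 = -19.663191
θ=359°: x = r cos θ + √(L² − h²) = 37.994212 + 114.321297 = 152.315509

θ=160°: 80.1362
θ=206°: 76.2292
θ=359°: 152.3155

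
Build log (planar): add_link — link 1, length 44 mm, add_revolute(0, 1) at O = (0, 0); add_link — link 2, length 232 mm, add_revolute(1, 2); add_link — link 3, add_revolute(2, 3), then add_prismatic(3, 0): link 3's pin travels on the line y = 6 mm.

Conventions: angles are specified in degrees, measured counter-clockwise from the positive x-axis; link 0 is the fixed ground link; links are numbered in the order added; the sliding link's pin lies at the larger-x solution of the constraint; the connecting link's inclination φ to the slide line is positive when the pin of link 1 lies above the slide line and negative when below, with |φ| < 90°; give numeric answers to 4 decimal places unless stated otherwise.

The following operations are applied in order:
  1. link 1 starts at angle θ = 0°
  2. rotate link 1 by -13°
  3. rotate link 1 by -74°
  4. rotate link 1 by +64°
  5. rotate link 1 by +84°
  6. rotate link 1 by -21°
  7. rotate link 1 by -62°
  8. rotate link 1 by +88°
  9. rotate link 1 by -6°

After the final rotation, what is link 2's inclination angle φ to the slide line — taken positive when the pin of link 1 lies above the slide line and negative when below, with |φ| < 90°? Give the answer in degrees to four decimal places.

geometry: r = 44 mm, L = 232 mm, e = 6 mm; θ starts at 0°
rotate link 1 by -13°: θ ← 0° -13° = -13°
rotate link 1 by -74°: θ ← -13° -74° = -87°
rotate link 1 by +64°: θ ← -87° +64° = -23°
rotate link 1 by +84°: θ ← -23° +84° = 61°
rotate link 1 by -21°: θ ← 61° -21° = 40°
rotate link 1 by -62°: θ ← 40° -62° = -22°
rotate link 1 by +88°: θ ← -22° +88° = 66°
rotate link 1 by -6°: θ ← 66° -6° = 60°
h = r sin θ − e = 38.105118 − 6 = 32.105118
sin φ = h / L = 32.105118 / 232 = 0.13838413
φ = arcsin(0.13838413) = 7.954353°

7.9544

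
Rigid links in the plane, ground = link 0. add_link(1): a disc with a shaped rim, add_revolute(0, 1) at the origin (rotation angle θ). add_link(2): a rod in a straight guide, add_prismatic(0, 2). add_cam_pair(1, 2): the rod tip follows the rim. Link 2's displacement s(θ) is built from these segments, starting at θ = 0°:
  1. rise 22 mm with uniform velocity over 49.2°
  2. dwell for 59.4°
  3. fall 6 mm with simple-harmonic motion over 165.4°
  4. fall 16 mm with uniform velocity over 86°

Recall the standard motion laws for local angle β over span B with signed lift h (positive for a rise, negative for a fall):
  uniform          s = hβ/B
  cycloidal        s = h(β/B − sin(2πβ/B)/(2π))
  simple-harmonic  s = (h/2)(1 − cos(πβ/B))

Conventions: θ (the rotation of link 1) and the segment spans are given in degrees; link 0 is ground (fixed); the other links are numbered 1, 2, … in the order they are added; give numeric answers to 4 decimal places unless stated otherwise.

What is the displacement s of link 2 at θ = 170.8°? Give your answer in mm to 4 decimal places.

segment 1 (0° to 49.2°, uniform, h = 22) is passed completely: s = 0.0000 + (22) = 22.0000
segment 2 (49.2° to 108.6°, dwell): s unchanged at 22.0000
θ = 170.8° falls in segment 3 (108.6° to 274°, simple-harmonic, h = -6): β = 170.8 − 108.6 = 62.2°, B = 165.4°; Δs = -6/2·(1 − cos(π·0.3761)) = -1.8612; s = 22.0000 − 1.8612 = 20.1388

20.1388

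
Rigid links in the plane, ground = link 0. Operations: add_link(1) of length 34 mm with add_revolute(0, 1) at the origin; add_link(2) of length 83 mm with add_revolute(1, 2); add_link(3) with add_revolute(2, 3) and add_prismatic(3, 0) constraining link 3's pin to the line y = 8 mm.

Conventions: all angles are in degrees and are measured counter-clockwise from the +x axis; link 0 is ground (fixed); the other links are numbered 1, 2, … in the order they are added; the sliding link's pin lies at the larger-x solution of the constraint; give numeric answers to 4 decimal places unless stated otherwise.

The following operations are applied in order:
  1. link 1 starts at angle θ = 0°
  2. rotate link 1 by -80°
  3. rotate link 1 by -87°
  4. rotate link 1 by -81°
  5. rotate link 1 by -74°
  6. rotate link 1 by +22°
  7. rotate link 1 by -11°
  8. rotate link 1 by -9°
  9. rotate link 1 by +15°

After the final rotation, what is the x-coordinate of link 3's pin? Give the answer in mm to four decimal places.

geometry: r = 34 mm, L = 83 mm, e = 8 mm; θ starts at 0°
rotate link 1 by -80°: θ ← 0° -80° = -80°
rotate link 1 by -87°: θ ← -80° -87° = -167°
rotate link 1 by -81°: θ ← -167° -81° = -248°
rotate link 1 by -74°: θ ← -248° -74° = -322°
rotate link 1 by +22°: θ ← -322° +22° = -300°
rotate link 1 by -11°: θ ← -300° -11° = -311°
rotate link 1 by -9°: θ ← -311° -9° = -320°
rotate link 1 by +15°: θ ← -320° +15° = -305°
crank pin P = (r cos θ, r sin θ) = (19.501599, 27.851170)
h = r sin θ − e = 27.851170 − 8 = 19.851170
x = r cos θ + √(L² − h²) = 19.501599 + 80.591135 = 100.092734

100.0927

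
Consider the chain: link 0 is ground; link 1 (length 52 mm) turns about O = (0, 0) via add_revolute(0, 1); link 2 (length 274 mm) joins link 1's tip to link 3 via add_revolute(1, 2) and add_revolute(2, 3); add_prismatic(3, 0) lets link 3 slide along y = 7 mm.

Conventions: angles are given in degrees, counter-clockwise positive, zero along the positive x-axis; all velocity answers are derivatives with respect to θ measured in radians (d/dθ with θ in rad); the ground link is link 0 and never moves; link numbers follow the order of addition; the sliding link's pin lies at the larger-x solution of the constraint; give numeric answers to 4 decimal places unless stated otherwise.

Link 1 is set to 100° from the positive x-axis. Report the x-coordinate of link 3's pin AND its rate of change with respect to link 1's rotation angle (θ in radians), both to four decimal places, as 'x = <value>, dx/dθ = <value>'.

geometry: r = 52 mm, L = 274 mm, e = 7 mm
crank pin P = (r cos θ, r sin θ) = (-9.029705, 51.210003)
h = r sin θ − e = 51.210003 − 7 = 44.210003
x = r cos θ + √(L² − h²) = -9.029705 + 270.409829 = 261.380124
dx/dθ = −r sin θ − h·r cos θ/√(L² − h²) (θ in radians; h = 44.210003) = -49.733713

x = 261.3801, dx/dθ = -49.7337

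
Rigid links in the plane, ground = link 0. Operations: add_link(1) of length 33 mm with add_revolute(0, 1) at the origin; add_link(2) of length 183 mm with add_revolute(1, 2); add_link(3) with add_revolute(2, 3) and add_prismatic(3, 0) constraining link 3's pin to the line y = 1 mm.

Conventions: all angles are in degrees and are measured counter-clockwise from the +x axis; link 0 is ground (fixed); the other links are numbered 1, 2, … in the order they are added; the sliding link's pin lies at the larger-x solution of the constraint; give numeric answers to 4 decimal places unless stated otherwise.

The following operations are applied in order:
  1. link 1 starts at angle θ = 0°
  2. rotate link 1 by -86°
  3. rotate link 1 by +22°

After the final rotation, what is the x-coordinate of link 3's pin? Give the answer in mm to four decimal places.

geometry: r = 33 mm, L = 183 mm, e = 1 mm; θ starts at 0°
rotate link 1 by -86°: θ ← 0° -86° = -86°
rotate link 1 by +22°: θ ← -86° +22° = -64°
crank pin P = (r cos θ, r sin θ) = (14.466248, -29.660204)
h = r sin θ − e = -29.660204 − 1 = -30.660204
x = r cos θ + √(L² − h²) = 14.466248 + 180.413281 = 194.879529

194.8795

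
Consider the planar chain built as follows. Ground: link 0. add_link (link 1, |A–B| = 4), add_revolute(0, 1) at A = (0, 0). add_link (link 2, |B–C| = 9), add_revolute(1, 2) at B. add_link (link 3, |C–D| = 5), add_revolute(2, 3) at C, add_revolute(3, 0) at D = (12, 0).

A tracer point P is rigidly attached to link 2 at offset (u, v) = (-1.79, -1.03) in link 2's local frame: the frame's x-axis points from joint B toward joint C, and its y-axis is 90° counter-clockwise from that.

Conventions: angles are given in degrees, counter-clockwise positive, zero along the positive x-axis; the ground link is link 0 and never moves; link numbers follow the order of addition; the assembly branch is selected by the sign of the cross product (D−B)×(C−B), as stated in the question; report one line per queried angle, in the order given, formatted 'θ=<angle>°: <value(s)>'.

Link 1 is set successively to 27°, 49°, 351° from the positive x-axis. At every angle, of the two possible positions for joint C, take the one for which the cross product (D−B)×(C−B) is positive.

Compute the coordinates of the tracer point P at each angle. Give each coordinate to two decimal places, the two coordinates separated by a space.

A=(0,0), D=(12.00,0)
θ=27°: B = A + 4.00·(cos27°, sin27°) = (3.5640, 1.8160)
θ=27°: |BD| = 8.6292
θ=27°: circle(B,9.00) ∩ circle(D,5.00): a=7.5594, h=4.8842
θ=27°:   candidates: C₊=(11.9820,5.0000) cross=42.147; C₋=(9.9263,-4.5497) cross=-42.147
θ=27°:   branch + wants cross > 0 → take C=(11.9820,5.0000) (cross=42.147)
θ=27°: ex = (C−B)/|BC| = (0.9353,0.3538); ey = (-0.3538,0.9353)
θ=27°: P = B + -1.79·ex + -1.03·ey = (2.2542,0.2193)
θ=49°: B = A + 4.00·(cos49°, sin49°) = (2.6242, 3.0188)
θ=49°: |BD| = 9.8498
θ=49°: circle(B,9.00) ∩ circle(D,5.00): a=7.7676, h=4.5458
θ=49°:   candidates: C₊=(11.4112,4.9652) cross=44.775; C₋=(8.6248,-3.6889) cross=-44.775
θ=49°:   branch + wants cross > 0 → take C=(11.4112,4.9652) (cross=44.775)
θ=49°: ex = (C−B)/|BC| = (0.9763,0.2163); ey = (-0.2163,0.9763)
θ=49°: P = B + -1.79·ex + -1.03·ey = (1.0993,1.6261)
θ=351°: B = A + 4.00·(cos351°, sin351°) = (3.9508, -0.6257)
θ=351°: |BD| = 8.0735
θ=351°: circle(B,9.00) ∩ circle(D,5.00): a=7.5049, h=4.9676
θ=351°:   candidates: C₊=(11.0481,4.9085) cross=40.106; C₋=(11.8181,-4.9967) cross=-40.106
θ=351°:   branch + wants cross > 0 → take C=(11.0481,4.9085) (cross=40.106)
θ=351°: ex = (C−B)/|BC| = (0.7886,0.6149); ey = (-0.6149,0.7886)
θ=351°: P = B + -1.79·ex + -1.03·ey = (3.1725,-2.5387)

θ=27°: 2.25 0.22
θ=49°: 1.10 1.63
θ=351°: 3.17 -2.54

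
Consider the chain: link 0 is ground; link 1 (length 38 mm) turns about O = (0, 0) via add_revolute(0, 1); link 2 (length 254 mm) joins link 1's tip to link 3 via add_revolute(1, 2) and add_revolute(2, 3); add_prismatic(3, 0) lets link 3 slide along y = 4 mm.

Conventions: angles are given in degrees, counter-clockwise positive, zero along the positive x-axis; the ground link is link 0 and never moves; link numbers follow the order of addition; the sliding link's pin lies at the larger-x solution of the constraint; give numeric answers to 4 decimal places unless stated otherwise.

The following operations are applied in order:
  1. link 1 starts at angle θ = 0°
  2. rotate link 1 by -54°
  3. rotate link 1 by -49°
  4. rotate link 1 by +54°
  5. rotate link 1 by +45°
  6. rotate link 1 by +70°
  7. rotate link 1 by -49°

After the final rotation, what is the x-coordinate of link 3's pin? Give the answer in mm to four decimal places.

geometry: r = 38 mm, L = 254 mm, e = 4 mm; θ starts at 0°
rotate link 1 by -54°: θ ← 0° -54° = -54°
rotate link 1 by -49°: θ ← -54° -49° = -103°
rotate link 1 by +54°: θ ← -103° +54° = -49°
rotate link 1 by +45°: θ ← -49° +45° = -4°
rotate link 1 by +70°: θ ← -4° +70° = 66°
rotate link 1 by -49°: θ ← 66° -49° = 17°
crank pin P = (r cos θ, r sin θ) = (36.339581, 11.110125)
h = r sin θ − e = 11.110125 − 4 = 7.110125
x = r cos θ + √(L² − h²) = 36.339581 + 253.900465 = 290.240046

290.2400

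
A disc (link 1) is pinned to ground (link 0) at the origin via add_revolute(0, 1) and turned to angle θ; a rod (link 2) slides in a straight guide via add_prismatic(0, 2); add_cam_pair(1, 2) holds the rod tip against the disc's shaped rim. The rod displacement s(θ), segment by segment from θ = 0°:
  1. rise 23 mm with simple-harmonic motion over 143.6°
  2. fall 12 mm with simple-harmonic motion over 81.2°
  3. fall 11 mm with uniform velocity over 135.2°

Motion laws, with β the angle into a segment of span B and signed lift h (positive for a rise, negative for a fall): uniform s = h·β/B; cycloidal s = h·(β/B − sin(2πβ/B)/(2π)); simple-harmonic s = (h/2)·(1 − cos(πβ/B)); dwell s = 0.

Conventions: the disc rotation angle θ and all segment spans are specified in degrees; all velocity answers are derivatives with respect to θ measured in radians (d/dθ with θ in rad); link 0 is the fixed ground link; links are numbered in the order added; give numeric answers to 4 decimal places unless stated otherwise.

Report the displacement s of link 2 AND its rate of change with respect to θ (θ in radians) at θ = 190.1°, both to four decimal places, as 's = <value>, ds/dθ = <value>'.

segment 1 (0° to 143.6°, simple-harmonic, h = 23) is passed completely: s = 0.0000 + (23) = 23.0000
θ = 190.1° falls in segment 2 (143.6° to 224.8°, simple-harmonic, h = -12): β = 190.1 − 143.6 = 46.5°, B = 81.2°; Δs = -12/2·(1 − cos(π·0.5727)) = -7.3577; s = 23.0000 − 7.3577 = 15.6423
velocity in seg [143.6°–224.8°] (simple-harmonic), θ in radians: β = 46.5° = 0.8116 rad, B = 81.2° = 1.4172 rad; ds/dθ = (πh/(2B)) sin(πβ/B) = (π·(-12)/(2·1.4172)) sin(π·0.5727) = -12.955474 mm/rad

s = 15.6423, ds/dθ = -12.9555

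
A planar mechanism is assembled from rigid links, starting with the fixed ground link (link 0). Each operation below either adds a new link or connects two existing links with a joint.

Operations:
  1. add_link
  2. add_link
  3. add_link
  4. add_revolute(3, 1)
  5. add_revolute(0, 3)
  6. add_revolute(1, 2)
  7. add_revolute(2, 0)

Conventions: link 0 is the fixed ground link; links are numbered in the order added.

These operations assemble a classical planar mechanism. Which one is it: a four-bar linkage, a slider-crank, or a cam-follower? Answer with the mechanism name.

links: 4 (incl. ground); joints: 4 revolute, 0 prismatic, 0 higher (cam) pair, forming one closed loop
4 links in a single 4R loop → four-bar linkage

four-bar linkage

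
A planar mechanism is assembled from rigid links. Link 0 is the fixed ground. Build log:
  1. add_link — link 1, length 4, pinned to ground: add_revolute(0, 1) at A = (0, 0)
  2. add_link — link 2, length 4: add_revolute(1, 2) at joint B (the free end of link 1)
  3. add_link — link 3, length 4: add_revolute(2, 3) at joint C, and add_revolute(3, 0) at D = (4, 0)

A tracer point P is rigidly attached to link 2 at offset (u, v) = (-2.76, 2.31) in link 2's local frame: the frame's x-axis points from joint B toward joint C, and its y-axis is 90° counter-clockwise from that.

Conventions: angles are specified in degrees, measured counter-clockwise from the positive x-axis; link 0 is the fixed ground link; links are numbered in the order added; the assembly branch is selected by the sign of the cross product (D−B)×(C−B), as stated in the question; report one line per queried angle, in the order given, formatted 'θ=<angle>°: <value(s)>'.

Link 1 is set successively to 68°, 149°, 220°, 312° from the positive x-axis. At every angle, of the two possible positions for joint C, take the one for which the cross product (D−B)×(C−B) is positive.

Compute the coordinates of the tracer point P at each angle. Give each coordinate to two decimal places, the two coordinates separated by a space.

A=(0,0), D=(4.00,0)
θ=68°: B = A + 4.00·(cos68°, sin68°) = (1.4984, 3.7087)
θ=68°: |BD| = 4.4735
θ=68°: circle(B,4.00) ∩ circle(D,4.00): a=2.2368, h=3.3162
θ=68°:   candidates: C₊=(5.4984,3.7087) cross=14.835; C₋=(0.0000,0.0000) cross=-14.835
θ=68°:   branch + wants cross > 0 → take C=(5.4984,3.7087) (cross=14.835)
θ=68°: ex = (C−B)/|BC| = (1.0000,0.0000); ey = (-0.0000,1.0000)
θ=68°: P = B + -2.76·ex + 2.31·ey = (-1.2616,6.0187)
θ=149°: B = A + 4.00·(cos149°, sin149°) = (-3.4287, 2.0602)
θ=149°: |BD| = 7.7090
θ=149°: circle(B,4.00) ∩ circle(D,4.00): a=3.8545, h=1.0690
θ=149°:   candidates: C₊=(0.5713,2.0602) cross=8.241; C₋=(-0.0000,-0.0000) cross=-8.241
θ=149°:   branch + wants cross > 0 → take C=(0.5713,2.0602) (cross=8.241)
θ=149°: ex = (C−B)/|BC| = (1.0000,0.0000); ey = (-0.0000,1.0000)
θ=149°: P = B + -2.76·ex + 2.31·ey = (-6.1887,4.3702)
θ=220°: B = A + 4.00·(cos220°, sin220°) = (-3.0642, -2.5712)
θ=220°: |BD| = 7.5175
θ=220°: circle(B,4.00) ∩ circle(D,4.00): a=3.7588, h=1.3681
θ=220°:   candidates: C₊=(-0.0000,0.0000) cross=10.285; C₋=(0.9358,-2.5712) cross=-10.285
θ=220°:   branch + wants cross > 0 → take C=(-0.0000,0.0000) (cross=10.285)
θ=220°: ex = (C−B)/|BC| = (0.7660,0.6428); ey = (-0.6428,0.7660)
θ=220°: P = B + -2.76·ex + 2.31·ey = (-6.6633,-2.5757)
θ=312°: B = A + 4.00·(cos312°, sin312°) = (2.6765, -2.9726)
θ=312°: |BD| = 3.2539
θ=312°: circle(B,4.00) ∩ circle(D,4.00): a=1.6269, h=3.6542
θ=312°:   candidates: C₊=(-0.0000,0.0000) cross=11.890; C₋=(6.6765,-2.9726) cross=-11.890
θ=312°:   branch + wants cross > 0 → take C=(-0.0000,0.0000) (cross=11.890)
θ=312°: ex = (C−B)/|BC| = (-0.6691,0.7431); ey = (-0.7431,-0.6691)
θ=312°: P = B + -2.76·ex + 2.31·ey = (2.8067,-6.5694)

θ=68°: -1.26 6.02
θ=149°: -6.19 4.37
θ=220°: -6.66 -2.58
θ=312°: 2.81 -6.57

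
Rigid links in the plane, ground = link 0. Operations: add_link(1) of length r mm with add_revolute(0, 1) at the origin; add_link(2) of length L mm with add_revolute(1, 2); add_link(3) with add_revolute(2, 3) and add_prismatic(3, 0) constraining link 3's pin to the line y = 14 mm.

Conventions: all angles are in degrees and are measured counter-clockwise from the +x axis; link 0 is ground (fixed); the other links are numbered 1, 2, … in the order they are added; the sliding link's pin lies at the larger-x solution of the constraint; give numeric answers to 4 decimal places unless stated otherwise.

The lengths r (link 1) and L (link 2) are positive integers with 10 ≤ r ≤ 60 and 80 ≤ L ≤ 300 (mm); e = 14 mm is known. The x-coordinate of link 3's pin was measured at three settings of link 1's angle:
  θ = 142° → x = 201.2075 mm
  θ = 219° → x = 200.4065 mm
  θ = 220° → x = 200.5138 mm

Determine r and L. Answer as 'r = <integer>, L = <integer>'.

constraint per measurement: (x − r cos θ)² + (r sin θ − e)² = L²
subtracting the θ₁ and θ₂ equations cancels the r² and L² terms:
r = (x₁² − x₂²) / (2[(x₁cos θ₁ + e sin θ₁) − (x₂cos θ₂ + e sin θ₂)]) = 11.0009 → r = 11
L² = (x₁ − r cos θ₁)² + (r sin θ₁ − e)² = 44100.0151 → L = 210.0000 → L = 210
check at θ₃=220°: x = 200.5138 (printed 200.5138) ✓

r = 11, L = 210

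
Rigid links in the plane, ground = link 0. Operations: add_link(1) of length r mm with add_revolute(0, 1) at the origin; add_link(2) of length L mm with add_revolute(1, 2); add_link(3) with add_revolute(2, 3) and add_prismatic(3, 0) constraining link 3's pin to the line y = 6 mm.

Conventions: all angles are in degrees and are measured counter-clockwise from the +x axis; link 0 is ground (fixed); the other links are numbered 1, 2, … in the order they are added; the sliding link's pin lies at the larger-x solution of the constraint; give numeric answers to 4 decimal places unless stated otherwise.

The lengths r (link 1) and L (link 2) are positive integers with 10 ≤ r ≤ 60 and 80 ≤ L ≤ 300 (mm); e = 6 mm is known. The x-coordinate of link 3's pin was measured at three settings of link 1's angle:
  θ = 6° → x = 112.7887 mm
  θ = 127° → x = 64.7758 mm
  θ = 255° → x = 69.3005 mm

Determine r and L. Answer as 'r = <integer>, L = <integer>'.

constraint per measurement: (x − r cos θ)² + (r sin θ − e)² = L²
subtracting the θ₁ and θ₂ equations cancels the r² and L² terms:
r = (x₁² − x₂²) / (2[(x₁cos θ₁ + e sin θ₁) − (x₂cos θ₂ + e sin θ₂)]) = 29.0000 → r = 29
L² = (x₁ − r cos θ₁)² + (r sin θ₁ − e)² = 7056.0067 → L = 84.0000 → L = 84
check at θ₃=255°: x = 69.3005 (printed 69.3005) ✓

r = 29, L = 84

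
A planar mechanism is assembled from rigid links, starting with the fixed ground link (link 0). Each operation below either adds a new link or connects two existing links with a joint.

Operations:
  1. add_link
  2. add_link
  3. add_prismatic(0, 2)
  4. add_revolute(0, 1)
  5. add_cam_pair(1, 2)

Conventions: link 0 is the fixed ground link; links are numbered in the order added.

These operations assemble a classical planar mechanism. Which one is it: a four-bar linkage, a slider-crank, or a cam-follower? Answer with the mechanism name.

links: 3 (incl. ground); joints: 1 revolute, 1 prismatic, 1 higher (cam) pair, forming one closed loop
3 links, revolute + prismatic + higher pair in one loop → cam-follower

cam-follower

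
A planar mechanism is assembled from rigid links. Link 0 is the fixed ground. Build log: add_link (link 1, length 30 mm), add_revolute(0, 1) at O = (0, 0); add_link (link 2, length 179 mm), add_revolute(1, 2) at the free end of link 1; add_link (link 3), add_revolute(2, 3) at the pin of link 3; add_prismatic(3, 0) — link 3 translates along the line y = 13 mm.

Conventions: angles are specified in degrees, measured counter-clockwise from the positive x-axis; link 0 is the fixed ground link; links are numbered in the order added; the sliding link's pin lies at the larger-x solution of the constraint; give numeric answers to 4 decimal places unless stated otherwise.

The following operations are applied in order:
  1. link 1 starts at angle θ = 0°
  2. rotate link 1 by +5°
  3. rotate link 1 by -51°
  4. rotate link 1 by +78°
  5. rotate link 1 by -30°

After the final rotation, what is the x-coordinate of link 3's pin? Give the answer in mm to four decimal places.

geometry: r = 30 mm, L = 179 mm, e = 13 mm; θ starts at 0°
rotate link 1 by +5°: θ ← 0° +5° = 5°
rotate link 1 by -51°: θ ← 5° -51° = -46°
rotate link 1 by +78°: θ ← -46° +78° = 32°
rotate link 1 by -30°: θ ← 32° -30° = 2°
crank pin P = (r cos θ, r sin θ) = (29.981725, 1.046985)
h = r sin θ − e = 1.046985 − 13 = -11.953015
x = r cos θ + √(L² − h²) = 29.981725 + 178.600463 = 208.582188

208.5822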